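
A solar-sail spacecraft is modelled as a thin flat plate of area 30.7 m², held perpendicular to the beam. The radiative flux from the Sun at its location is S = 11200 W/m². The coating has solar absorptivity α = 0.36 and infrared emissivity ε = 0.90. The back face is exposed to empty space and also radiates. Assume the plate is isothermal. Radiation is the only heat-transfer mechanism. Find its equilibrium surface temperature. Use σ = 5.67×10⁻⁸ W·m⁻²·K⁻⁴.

T ≈ 446 K

At equilibrium, absorbed power = emitted power.
Absorbing cross-section = A = 30.70 m²; emitting surface = 2A = 61.40 m² (ratio 2).
αS·A_cross = εσ·A_surf·T⁴  ⇒  T⁴ = αS/(ε·2σ).
T⁴ = 0.360·11200/(0.90·2·5.67×10⁻⁸) = 3.951×10¹⁰ K⁴.
T = (3.951×10¹⁰)^(1/4).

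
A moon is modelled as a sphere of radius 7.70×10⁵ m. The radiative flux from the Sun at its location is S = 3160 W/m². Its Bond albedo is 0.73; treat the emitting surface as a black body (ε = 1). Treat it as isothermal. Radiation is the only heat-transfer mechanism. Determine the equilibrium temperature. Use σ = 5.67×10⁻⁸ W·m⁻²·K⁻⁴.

At equilibrium, absorbed power = emitted power.
Absorbing cross-section = πr² = 1.863×10¹² m²; emitting surface = 4πr² = 7.451×10¹² m² (ratio 4).
(1−a)S·A_cross = εσ·A_surf·T⁴  ⇒  T⁴ = (1−a)S/(4σ).
T⁴ = 0.270·3160/(4·5.67×10⁻⁸) = 3.762×10⁹ K⁴.
T = (3.762×10⁹)^(1/4).

T ≈ 248 K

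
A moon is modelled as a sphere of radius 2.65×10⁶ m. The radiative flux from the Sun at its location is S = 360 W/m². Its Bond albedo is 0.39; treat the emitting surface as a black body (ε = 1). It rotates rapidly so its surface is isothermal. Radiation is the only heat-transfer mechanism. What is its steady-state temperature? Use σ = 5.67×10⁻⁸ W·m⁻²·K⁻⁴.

At equilibrium, absorbed power = emitted power.
Absorbing cross-section = πr² = 2.206×10¹³ m²; emitting surface = 4πr² = 8.825×10¹³ m² (ratio 4).
(1−a)S·A_cross = εσ·A_surf·T⁴  ⇒  T⁴ = (1−a)S/(4σ).
T⁴ = 0.610·360/(4·5.67×10⁻⁸) = 9.683×10⁸ K⁴.
T = (9.683×10⁸)^(1/4).

T ≈ 176 K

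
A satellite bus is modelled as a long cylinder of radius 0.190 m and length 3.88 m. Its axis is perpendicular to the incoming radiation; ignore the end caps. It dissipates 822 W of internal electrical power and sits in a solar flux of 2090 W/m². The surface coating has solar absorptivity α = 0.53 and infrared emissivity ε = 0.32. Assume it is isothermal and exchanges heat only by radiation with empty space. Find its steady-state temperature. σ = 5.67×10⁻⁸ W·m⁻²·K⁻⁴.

T ≈ 413 K

At steady state, absorbed solar power + internal power = radiated power.
Absorbed: α·S·A_cross = 0.53·2090·1.474 = 1633 W (cross-section 2rL).
Total input = 1633 + 822 = 2455 W.
Radiated: εσ·A_surf·T⁴ with A_surf = 2πrL = 4.632 m².
T⁴ = 2455/(0.32·5.67×10⁻⁸·4.632) = 2.921×10¹⁰ K⁴.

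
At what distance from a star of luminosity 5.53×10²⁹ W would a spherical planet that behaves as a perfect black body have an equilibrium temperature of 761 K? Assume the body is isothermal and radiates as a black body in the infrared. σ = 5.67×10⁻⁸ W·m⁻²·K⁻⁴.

d ≈ 7.61×10¹¹ m

For an isothermal black-emitting sphere, (1−a)S·πr² = σ·4πr²·T⁴ ⇒ S = 4σT⁴/(1−a).
S = 4·5.67×10⁻⁸·(761)⁴/1.00 = 76060 W/m².
Flux falls as S = L/(4πd²), so d = √(L/(4πS)) = √(5.53×10²⁹/(4π·76060)).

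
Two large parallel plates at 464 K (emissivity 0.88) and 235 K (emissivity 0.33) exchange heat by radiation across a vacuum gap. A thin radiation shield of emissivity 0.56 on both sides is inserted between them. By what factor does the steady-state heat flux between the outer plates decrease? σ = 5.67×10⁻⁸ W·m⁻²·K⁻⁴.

Without shield: q₀ = σΔ(T⁴)/(1/ε₁+1/ε₂−1) with denominator 3.167.
With shield the two gaps are in series; the resistances add: (1/ε₁+1/ε_s−1)+(1/ε_s+1/ε₂−1) = 1.922+3.816 = 5.738.
Heat-flux ratio q₀/q = 5.738/3.167.

factor ≈ 1.81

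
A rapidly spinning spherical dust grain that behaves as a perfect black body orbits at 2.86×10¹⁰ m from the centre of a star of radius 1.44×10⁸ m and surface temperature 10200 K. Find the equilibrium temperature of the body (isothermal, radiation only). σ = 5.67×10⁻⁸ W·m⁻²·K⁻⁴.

The star's surface emits σT_*⁴; at distance d the flux is S = σT_*⁴(R_*/d)².
S = 5.67×10⁻⁸·(10200)⁴·(1.44×10⁸/2.86×10¹⁰)² = 15560 W/m².
For an isothermal sphere T⁴ = (1−a)S/(4σ) = 6.860×10¹⁰ K⁴.

T ≈ 512 K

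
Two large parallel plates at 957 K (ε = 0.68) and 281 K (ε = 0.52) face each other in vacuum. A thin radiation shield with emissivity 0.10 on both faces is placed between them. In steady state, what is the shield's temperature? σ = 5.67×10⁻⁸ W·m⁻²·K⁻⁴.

In steady state the net flux on the hot side equals that on the cold side.
σ(T₁⁴−T_s⁴)/D₁ = σ(T_s⁴−T₂⁴)/D₂, with D₁ = 1/ε₁+1/ε_s−1 = 10.47, D₂ = 1/ε_s+1/ε₂−1 = 10.92.
Solve for T_s⁴: T_s⁴ = (D₂·T₁⁴ + D₁·T₂⁴)/(D₁+D₂) = 4.313×10¹¹ K⁴.

T_s ≈ 810 K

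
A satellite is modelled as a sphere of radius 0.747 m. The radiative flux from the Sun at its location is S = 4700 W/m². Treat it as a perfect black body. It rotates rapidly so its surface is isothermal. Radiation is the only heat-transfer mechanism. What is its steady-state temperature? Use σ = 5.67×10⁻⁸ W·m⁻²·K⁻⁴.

T ≈ 379 K

At equilibrium, absorbed power = emitted power.
Absorbing cross-section = πr² = 1.753 m²; emitting surface = 4πr² = 7.012 m² (ratio 4).
S·A_cross = εσ·A_surf·T⁴  ⇒  T⁴ = S/(4σ).
T⁴ = 1.00·4700/(4·5.67×10⁻⁸) = 2.072×10¹⁰ K⁴.
T = (2.072×10¹⁰)^(1/4).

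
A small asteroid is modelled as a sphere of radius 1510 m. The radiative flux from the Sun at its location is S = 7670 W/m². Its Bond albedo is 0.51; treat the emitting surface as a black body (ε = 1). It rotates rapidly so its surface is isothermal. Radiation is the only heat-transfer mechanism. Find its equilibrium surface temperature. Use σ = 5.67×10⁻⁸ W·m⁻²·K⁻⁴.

At equilibrium, absorbed power = emitted power.
Absorbing cross-section = πr² = 7.163×10⁶ m²; emitting surface = 4πr² = 2.865×10⁷ m² (ratio 4).
(1−a)S·A_cross = εσ·A_surf·T⁴  ⇒  T⁴ = (1−a)S/(4σ).
T⁴ = 0.490·7670/(4·5.67×10⁻⁸) = 1.657×10¹⁰ K⁴.
T = (1.657×10¹⁰)^(1/4).

T ≈ 359 K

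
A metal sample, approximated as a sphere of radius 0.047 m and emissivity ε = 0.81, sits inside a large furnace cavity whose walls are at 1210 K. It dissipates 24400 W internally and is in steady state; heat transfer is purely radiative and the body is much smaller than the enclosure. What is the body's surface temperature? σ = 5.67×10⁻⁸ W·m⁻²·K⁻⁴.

For a small grey body in a large enclosure, net radiated power = εσA(T⁴ − T_w⁴).
Steady state: P = εσA(T⁴ − T_w⁴) with A = 4πr² = 0.02776 m².
T⁴ = P/(εσA) + T_w⁴ = 24400/(0.81·5.67×10⁻⁸·0.02776) + (1210)⁴
    = 1.914×10¹³ + 2.144×10¹² = 2.128×10¹³ K⁴.

T ≈ 2150 K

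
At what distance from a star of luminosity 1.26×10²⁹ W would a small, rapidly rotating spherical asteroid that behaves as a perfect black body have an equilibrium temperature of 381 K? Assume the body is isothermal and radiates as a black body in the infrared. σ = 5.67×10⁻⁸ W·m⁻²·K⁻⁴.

For an isothermal black-emitting sphere, (1−a)S·πr² = σ·4πr²·T⁴ ⇒ S = 4σT⁴/(1−a).
S = 4·5.67×10⁻⁸·(381)⁴/1.00 = 4779 W/m².
Flux falls as S = L/(4πd²), so d = √(L/(4πS)) = √(1.26×10²⁹/(4π·4779)).

d ≈ 1.45×10¹² m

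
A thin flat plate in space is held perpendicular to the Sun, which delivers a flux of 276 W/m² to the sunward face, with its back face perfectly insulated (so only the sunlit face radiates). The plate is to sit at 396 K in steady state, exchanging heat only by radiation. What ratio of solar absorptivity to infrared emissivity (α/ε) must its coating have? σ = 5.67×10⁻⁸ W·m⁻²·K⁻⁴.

α/ε ≈ 5.05

Balance: αS·A = εσ·1A·T⁴ ⇒ α/ε = σT⁴/S.
α/ε = 5.67×10⁻⁸·(396)⁴/276 = 5.67×10⁻⁸·2.459×10¹⁰/276.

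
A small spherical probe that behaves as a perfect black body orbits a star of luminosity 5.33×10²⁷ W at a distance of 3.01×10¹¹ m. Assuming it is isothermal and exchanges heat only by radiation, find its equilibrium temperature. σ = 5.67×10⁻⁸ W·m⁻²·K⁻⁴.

First find the stellar flux at distance d: S = L/(4πd²) = 5.33×10²⁷/(4π·(3.01×10¹¹)²) = 4681 W/m².
For an isothermal sphere, absorbed (1−a)S·πr² = emitted σ·4πr²·T⁴, so T⁴ = (1−a)S/(4σ).
T⁴ = 1.00·4681/(4·5.67×10⁻⁸) = 2.064×10¹⁰ K⁴.

T ≈ 379 K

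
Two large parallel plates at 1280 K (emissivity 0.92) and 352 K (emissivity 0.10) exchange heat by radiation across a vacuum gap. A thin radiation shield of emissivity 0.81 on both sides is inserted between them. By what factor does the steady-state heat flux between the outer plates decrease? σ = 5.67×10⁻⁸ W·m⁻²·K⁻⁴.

Without shield: q₀ = σΔ(T⁴)/(1/ε₁+1/ε₂−1) with denominator 10.09.
With shield the two gaps are in series; the resistances add: (1/ε₁+1/ε_s−1)+(1/ε_s+1/ε₂−1) = 1.322+10.23 = 11.56.
Heat-flux ratio q₀/q = 11.56/10.09.

factor ≈ 1.15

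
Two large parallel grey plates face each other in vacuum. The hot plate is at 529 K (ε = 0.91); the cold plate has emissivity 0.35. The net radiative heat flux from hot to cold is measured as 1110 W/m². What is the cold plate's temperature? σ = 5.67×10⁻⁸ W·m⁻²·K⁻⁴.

q = σ(T₁⁴ − T₂⁴)/(1/ε₁ + 1/ε₂ − 1); denominator = 2.956.
T₂⁴ = T₁⁴ − q·(1/ε₁+1/ε₂−1)/σ = 7.831×10¹⁰ − 1110·2.956/5.67×10⁻⁸
    = 2.044×10¹⁰ K⁴.

T₂ ≈ 378 K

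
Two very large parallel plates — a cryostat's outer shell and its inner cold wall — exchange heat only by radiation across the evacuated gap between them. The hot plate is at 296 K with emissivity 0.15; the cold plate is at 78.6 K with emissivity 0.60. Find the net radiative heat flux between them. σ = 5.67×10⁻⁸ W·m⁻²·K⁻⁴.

q ≈ 59.1 W/m²

For two infinite grey parallel plates, q = σ(T₁⁴ − T₂⁴)/(1/ε₁ + 1/ε₂ − 1).
T₁⁴ − T₂⁴ = 7.677×10⁹ − 3.817×10⁷ = 7.638×10⁹ K⁴.
1/ε₁ + 1/ε₂ − 1 = 6.667 + 1.667 − 1 = 7.333.
q = 5.67×10⁻⁸ × 7.638×10⁹ / 7.333.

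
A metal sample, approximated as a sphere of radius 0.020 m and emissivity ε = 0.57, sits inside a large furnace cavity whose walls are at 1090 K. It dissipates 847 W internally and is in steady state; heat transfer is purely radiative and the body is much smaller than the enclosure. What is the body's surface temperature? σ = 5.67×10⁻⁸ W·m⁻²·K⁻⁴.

T ≈ 1600 K

For a small grey body in a large enclosure, net radiated power = εσA(T⁴ − T_w⁴).
Steady state: P = εσA(T⁴ − T_w⁴) with A = 4πr² = 0.005027 m².
T⁴ = P/(εσA) + T_w⁴ = 847/(0.57·5.67×10⁻⁸·0.005027) + (1090)⁴
    = 5.214×10¹² + 1.412×10¹² = 6.625×10¹² K⁴.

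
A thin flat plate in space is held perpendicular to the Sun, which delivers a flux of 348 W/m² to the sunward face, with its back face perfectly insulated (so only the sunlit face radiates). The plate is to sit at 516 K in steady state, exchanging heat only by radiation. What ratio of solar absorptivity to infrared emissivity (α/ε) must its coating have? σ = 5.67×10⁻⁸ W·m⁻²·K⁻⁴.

Balance: αS·A = εσ·1A·T⁴ ⇒ α/ε = σT⁴/S.
α/ε = 5.67×10⁻⁸·(516)⁴/348 = 5.67×10⁻⁸·7.089×10¹⁰/348.

α/ε ≈ 11.6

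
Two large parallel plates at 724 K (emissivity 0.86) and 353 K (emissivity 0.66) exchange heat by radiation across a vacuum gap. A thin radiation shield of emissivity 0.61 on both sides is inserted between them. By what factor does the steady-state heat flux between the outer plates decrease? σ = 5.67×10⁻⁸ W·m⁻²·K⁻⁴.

Without shield: q₀ = σΔ(T⁴)/(1/ε₁+1/ε₂−1) with denominator 1.678.
With shield the two gaps are in series; the resistances add: (1/ε₁+1/ε_s−1)+(1/ε_s+1/ε₂−1) = 1.802+2.154 = 3.957.
Heat-flux ratio q₀/q = 3.957/1.678.

factor ≈ 2.36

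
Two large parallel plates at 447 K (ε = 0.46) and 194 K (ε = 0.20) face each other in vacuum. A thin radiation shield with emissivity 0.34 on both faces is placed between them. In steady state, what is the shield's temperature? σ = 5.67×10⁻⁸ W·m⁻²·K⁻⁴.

In steady state the net flux on the hot side equals that on the cold side.
σ(T₁⁴−T_s⁴)/D₁ = σ(T_s⁴−T₂⁴)/D₂, with D₁ = 1/ε₁+1/ε_s−1 = 4.115, D₂ = 1/ε_s+1/ε₂−1 = 6.941.
Solve for T_s⁴: T_s⁴ = (D₂·T₁⁴ + D₁·T₂⁴)/(D₁+D₂) = 2.559×10¹⁰ K⁴.

T_s ≈ 400 K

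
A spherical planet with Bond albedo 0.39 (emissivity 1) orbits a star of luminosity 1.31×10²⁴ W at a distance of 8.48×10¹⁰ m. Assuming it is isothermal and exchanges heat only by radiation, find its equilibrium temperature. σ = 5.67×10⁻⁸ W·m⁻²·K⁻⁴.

First find the stellar flux at distance d: S = L/(4πd²) = 1.31×10²⁴/(4π·(8.48×10¹⁰)²) = 14.50 W/m².
For an isothermal sphere, absorbed (1−a)S·πr² = emitted σ·4πr²·T⁴, so T⁴ = (1−a)S/(4σ).
T⁴ = 0.610·14.50/(4·5.67×10⁻⁸) = 3.899×10⁷ K⁴.

T ≈ 79.0 K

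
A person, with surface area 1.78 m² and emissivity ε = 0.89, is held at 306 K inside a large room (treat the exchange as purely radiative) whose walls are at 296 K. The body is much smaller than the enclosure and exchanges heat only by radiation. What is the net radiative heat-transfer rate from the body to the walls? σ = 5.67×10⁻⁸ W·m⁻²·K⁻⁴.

P_net ≈ 98.0 W

For a small grey body in a large enclosure: P_net = εσA(T_body⁴ − T_wall⁴).
A = 1.78 m²; T_body⁴ − T_wall⁴ = 8.768×10⁹ − 7.677×10⁹ = 1.091×10⁹ K⁴.
|P_net| = 0.89·5.67×10⁻⁸·1.780·1.091×10⁹.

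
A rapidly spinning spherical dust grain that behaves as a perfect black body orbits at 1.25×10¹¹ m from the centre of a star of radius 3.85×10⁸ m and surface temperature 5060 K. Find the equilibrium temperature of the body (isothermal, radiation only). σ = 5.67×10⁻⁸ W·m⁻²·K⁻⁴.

The star's surface emits σT_*⁴; at distance d the flux is S = σT_*⁴(R_*/d)².
S = 5.67×10⁻⁸·(5060)⁴·(3.85×10⁸/1.25×10¹¹)² = 352.6 W/m².
For an isothermal sphere T⁴ = (1−a)S/(4σ) = 1.555×10⁹ K⁴.

T ≈ 199 K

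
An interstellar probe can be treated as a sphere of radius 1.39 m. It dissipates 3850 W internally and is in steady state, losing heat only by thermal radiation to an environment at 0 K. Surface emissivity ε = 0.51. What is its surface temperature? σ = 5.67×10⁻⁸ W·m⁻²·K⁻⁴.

Steady state: internal power = radiated power, P = εσA T⁴.
Radiating area A = 4πr² = 24.28 m².
T⁴ = P/(εσA) = 3850/(0.51·5.67×10⁻⁸·24.28) = 5.484×10⁹ K⁴.
T = (5.484×10⁹)^(1/4).

T ≈ 272 K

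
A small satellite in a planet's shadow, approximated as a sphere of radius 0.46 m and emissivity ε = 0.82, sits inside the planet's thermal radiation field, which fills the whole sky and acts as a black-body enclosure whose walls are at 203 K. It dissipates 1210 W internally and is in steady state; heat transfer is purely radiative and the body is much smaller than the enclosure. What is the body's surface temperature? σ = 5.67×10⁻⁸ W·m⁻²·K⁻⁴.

For a small grey body in a large enclosure, net radiated power = εσA(T⁴ − T_w⁴).
Steady state: P = εσA(T⁴ − T_w⁴) with A = 4πr² = 2.659 m².
T⁴ = P/(εσA) + T_w⁴ = 1210/(0.82·5.67×10⁻⁸·2.659) + (203)⁴
    = 9.787×10⁹ + 1.698×10⁹ = 1.149×10¹⁰ K⁴.

T ≈ 327 K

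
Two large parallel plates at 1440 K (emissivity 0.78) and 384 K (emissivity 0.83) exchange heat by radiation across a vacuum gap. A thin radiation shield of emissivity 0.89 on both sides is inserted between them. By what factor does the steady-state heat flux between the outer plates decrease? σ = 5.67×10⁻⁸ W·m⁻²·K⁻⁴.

Without shield: q₀ = σΔ(T⁴)/(1/ε₁+1/ε₂−1) with denominator 1.487.
With shield the two gaps are in series; the resistances add: (1/ε₁+1/ε_s−1)+(1/ε_s+1/ε₂−1) = 1.406+1.328 = 2.734.
Heat-flux ratio q₀/q = 2.734/1.487.

factor ≈ 1.84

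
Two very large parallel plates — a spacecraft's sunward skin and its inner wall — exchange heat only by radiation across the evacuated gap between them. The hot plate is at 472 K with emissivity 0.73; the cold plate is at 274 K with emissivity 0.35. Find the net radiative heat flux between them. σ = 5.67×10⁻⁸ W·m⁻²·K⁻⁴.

q ≈ 773 W/m²

For two infinite grey parallel plates, q = σ(T₁⁴ − T₂⁴)/(1/ε₁ + 1/ε₂ − 1).
T₁⁴ − T₂⁴ = 4.963×10¹⁰ − 5.636×10⁹ = 4.400×10¹⁰ K⁴.
1/ε₁ + 1/ε₂ − 1 = 1.370 + 2.857 − 1 = 3.227.
q = 5.67×10⁻⁸ × 4.400×10¹⁰ / 3.227.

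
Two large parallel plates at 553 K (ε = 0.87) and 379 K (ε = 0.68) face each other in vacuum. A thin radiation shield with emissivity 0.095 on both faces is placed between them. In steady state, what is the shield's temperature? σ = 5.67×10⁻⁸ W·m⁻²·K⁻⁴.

T_s ≈ 490 K

In steady state the net flux on the hot side equals that on the cold side.
σ(T₁⁴−T_s⁴)/D₁ = σ(T_s⁴−T₂⁴)/D₂, with D₁ = 1/ε₁+1/ε_s−1 = 10.68, D₂ = 1/ε_s+1/ε₂−1 = 11.00.
Solve for T_s⁴: T_s⁴ = (D₂·T₁⁴ + D₁·T₂⁴)/(D₁+D₂) = 5.762×10¹⁰ K⁴.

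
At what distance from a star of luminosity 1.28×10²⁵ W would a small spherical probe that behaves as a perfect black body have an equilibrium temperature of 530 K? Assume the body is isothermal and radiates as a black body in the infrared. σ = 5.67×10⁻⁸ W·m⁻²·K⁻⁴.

For an isothermal black-emitting sphere, (1−a)S·πr² = σ·4πr²·T⁴ ⇒ S = 4σT⁴/(1−a).
S = 4·5.67×10⁻⁸·(530)⁴/1.00 = 17900 W/m².
Flux falls as S = L/(4πd²), so d = √(L/(4πS)) = √(1.28×10²⁵/(4π·17900)).

d ≈ 7.54×10⁹ m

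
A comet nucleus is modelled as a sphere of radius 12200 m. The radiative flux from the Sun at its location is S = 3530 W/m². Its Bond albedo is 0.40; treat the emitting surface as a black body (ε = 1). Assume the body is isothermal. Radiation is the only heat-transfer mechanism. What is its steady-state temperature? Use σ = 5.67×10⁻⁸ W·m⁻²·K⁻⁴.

At equilibrium, absorbed power = emitted power.
Absorbing cross-section = πr² = 4.676×10⁸ m²; emitting surface = 4πr² = 1.870×10⁹ m² (ratio 4).
(1−a)S·A_cross = εσ·A_surf·T⁴  ⇒  T⁴ = (1−a)S/(4σ).
T⁴ = 0.600·3530/(4·5.67×10⁻⁸) = 9.339×10⁹ K⁴.
T = (9.339×10⁹)^(1/4).

T ≈ 311 K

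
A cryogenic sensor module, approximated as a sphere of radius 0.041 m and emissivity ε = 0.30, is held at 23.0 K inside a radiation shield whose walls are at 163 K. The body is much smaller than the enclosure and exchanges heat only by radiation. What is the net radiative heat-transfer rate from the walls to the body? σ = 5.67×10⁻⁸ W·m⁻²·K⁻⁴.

P_net ≈ 0.254 W

For a small grey body in a large enclosure: P_net = εσA(T_body⁴ − T_wall⁴).
A = 4πr² = 0.02112 m²; T_body⁴ − T_wall⁴ = 2.798×10⁵ − 7.059×10⁸ = -7.056×10⁸ K⁴.
|P_net| = 0.30·5.67×10⁻⁸·0.02112·7.056×10⁸.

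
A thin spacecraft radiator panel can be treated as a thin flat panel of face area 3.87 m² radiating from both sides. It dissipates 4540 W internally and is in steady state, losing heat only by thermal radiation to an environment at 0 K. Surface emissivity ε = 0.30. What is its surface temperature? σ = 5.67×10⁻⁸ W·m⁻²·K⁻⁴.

T ≈ 431 K

Steady state: internal power = radiated power, P = εσA T⁴.
Radiating area A = 2·3.87 = 7.740 m².
T⁴ = P/(εσA) = 4540/(0.30·5.67×10⁻⁸·7.740) = 3.448×10¹⁰ K⁴.
T = (3.448×10¹⁰)^(1/4).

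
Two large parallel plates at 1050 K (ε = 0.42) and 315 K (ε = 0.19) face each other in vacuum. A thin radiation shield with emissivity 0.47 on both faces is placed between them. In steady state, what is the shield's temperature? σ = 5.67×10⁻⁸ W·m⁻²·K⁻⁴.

In steady state the net flux on the hot side equals that on the cold side.
σ(T₁⁴−T_s⁴)/D₁ = σ(T_s⁴−T₂⁴)/D₂, with D₁ = 1/ε₁+1/ε_s−1 = 3.509, D₂ = 1/ε_s+1/ε₂−1 = 6.391.
Solve for T_s⁴: T_s⁴ = (D₂·T₁⁴ + D₁·T₂⁴)/(D₁+D₂) = 7.882×10¹¹ K⁴.

T_s ≈ 942 K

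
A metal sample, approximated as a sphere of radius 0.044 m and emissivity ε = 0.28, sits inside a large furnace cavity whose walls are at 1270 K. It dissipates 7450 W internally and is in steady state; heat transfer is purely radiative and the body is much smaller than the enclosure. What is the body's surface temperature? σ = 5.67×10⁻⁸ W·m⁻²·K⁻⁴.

T ≈ 2160 K

For a small grey body in a large enclosure, net radiated power = εσA(T⁴ − T_w⁴).
Steady state: P = εσA(T⁴ − T_w⁴) with A = 4πr² = 0.02433 m².
T⁴ = P/(εσA) + T_w⁴ = 7450/(0.28·5.67×10⁻⁸·0.02433) + (1270)⁴
    = 1.929×10¹³ + 2.601×10¹² = 2.189×10¹³ K⁴.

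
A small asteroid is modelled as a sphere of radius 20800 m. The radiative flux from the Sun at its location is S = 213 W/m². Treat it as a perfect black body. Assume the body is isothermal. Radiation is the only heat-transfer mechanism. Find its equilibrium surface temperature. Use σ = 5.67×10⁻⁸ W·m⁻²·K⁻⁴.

At equilibrium, absorbed power = emitted power.
Absorbing cross-section = πr² = 1.359×10⁹ m²; emitting surface = 4πr² = 5.437×10⁹ m² (ratio 4).
S·A_cross = εσ·A_surf·T⁴  ⇒  T⁴ = S/(4σ).
T⁴ = 1.00·213/(4·5.67×10⁻⁸) = 9.392×10⁸ K⁴.
T = (9.392×10⁸)^(1/4).

T ≈ 175 K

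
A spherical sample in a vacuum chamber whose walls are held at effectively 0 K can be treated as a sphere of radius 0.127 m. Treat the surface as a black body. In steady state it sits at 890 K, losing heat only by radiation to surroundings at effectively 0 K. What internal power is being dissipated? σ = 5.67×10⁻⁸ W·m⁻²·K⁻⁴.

P ≈ 7210 W

Steady state: P = εσA T⁴.
A = 4πr² = 0.2027 m²; T⁴ = (890)⁴ = 6.274×10¹¹ K⁴.
P = 1.0 × 5.67×10⁻⁸ × 0.2027 × 6.274×10¹¹.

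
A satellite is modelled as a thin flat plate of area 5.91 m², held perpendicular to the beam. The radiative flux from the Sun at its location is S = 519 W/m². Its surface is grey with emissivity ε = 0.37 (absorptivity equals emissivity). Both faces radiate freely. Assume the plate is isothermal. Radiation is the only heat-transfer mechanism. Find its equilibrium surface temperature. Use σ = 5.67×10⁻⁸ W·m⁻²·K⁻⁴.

T ≈ 260 K

At equilibrium, absorbed power = emitted power.
Absorbing cross-section = A = 5.910 m²; emitting surface = 2A = 11.82 m² (ratio 2).
εS·A_cross = εσ·A_surf·T⁴  ⇒  T⁴ = S/(2σ)   (ε cancels).
T⁴ = 519/(2·5.67×10⁻⁸) = 4.577×10⁹ K⁴.
T = (4.577×10⁹)^(1/4).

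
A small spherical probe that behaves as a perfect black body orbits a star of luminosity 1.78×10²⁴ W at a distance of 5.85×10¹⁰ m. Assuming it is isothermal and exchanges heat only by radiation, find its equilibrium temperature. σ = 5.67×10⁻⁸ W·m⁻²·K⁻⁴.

First find the stellar flux at distance d: S = L/(4πd²) = 1.78×10²⁴/(4π·(5.85×10¹⁰)²) = 41.39 W/m².
For an isothermal sphere, absorbed (1−a)S·πr² = emitted σ·4πr²·T⁴, so T⁴ = (1−a)S/(4σ).
T⁴ = 1.00·41.39/(4·5.67×10⁻⁸) = 1.825×10⁸ K⁴.

T ≈ 116 K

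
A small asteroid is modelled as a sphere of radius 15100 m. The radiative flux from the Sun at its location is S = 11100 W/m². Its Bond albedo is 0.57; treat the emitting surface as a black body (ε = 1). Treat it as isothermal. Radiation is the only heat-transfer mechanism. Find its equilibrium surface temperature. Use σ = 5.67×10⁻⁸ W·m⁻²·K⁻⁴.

T ≈ 381 K

At equilibrium, absorbed power = emitted power.
Absorbing cross-section = πr² = 7.163×10⁸ m²; emitting surface = 4πr² = 2.865×10⁹ m² (ratio 4).
(1−a)S·A_cross = εσ·A_surf·T⁴  ⇒  T⁴ = (1−a)S/(4σ).
T⁴ = 0.430·11100/(4·5.67×10⁻⁸) = 2.104×10¹⁰ K⁴.
T = (2.104×10¹⁰)^(1/4).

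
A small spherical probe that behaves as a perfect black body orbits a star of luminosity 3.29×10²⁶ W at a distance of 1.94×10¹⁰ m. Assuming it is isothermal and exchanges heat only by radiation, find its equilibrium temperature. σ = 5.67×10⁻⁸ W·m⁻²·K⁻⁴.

First find the stellar flux at distance d: S = L/(4πd²) = 3.29×10²⁶/(4π·(1.94×10¹⁰)²) = 69560 W/m².
For an isothermal sphere, absorbed (1−a)S·πr² = emitted σ·4πr²·T⁴, so T⁴ = (1−a)S/(4σ).
T⁴ = 1.00·69560/(4·5.67×10⁻⁸) = 3.067×10¹¹ K⁴.

T ≈ 744 K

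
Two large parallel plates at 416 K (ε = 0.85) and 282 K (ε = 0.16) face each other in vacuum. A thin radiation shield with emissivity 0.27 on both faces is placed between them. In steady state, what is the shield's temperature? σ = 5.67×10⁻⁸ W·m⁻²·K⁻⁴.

In steady state the net flux on the hot side equals that on the cold side.
σ(T₁⁴−T_s⁴)/D₁ = σ(T_s⁴−T₂⁴)/D₂, with D₁ = 1/ε₁+1/ε_s−1 = 3.880, D₂ = 1/ε_s+1/ε₂−1 = 8.954.
Solve for T_s⁴: T_s⁴ = (D₂·T₁⁴ + D₁·T₂⁴)/(D₁+D₂) = 2.281×10¹⁰ K⁴.

T_s ≈ 389 K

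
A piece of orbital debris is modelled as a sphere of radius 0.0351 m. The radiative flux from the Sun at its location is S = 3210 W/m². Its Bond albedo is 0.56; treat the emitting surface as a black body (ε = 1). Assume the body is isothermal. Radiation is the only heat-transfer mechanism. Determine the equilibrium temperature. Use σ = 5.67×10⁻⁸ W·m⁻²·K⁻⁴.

At equilibrium, absorbed power = emitted power.
Absorbing cross-section = πr² = 0.003870 m²; emitting surface = 4πr² = 0.01548 m² (ratio 4).
(1−a)S·A_cross = εσ·A_surf·T⁴  ⇒  T⁴ = (1−a)S/(4σ).
T⁴ = 0.440·3210/(4·5.67×10⁻⁸) = 6.228×10⁹ K⁴.
T = (6.228×10⁹)^(1/4).

T ≈ 281 K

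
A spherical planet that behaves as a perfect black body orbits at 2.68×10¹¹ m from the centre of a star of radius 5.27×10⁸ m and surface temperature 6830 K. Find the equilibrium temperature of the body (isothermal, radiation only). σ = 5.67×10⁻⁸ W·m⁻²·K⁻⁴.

The star's surface emits σT_*⁴; at distance d the flux is S = σT_*⁴(R_*/d)².
S = 5.67×10⁻⁸·(6830)⁴·(5.27×10⁸/2.68×10¹¹)² = 477.1 W/m².
For an isothermal sphere T⁴ = (1−a)S/(4σ) = 2.104×10⁹ K⁴.

T ≈ 214 K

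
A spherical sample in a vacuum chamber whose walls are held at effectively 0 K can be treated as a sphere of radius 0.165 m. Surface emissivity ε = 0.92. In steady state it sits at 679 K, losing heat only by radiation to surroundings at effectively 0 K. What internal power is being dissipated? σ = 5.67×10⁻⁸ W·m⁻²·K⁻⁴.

Steady state: P = εσA T⁴.
A = 4πr² = 0.3421 m²; T⁴ = (679)⁴ = 2.126×10¹¹ K⁴.
P = 0.92 × 5.67×10⁻⁸ × 0.3421 × 2.126×10¹¹.

P ≈ 3790 W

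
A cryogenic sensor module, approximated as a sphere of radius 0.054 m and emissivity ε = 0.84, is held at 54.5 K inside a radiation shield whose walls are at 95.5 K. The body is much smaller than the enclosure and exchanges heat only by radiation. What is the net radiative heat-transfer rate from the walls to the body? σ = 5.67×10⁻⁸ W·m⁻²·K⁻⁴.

P_net ≈ 0.130 W

For a small grey body in a large enclosure: P_net = εσA(T_body⁴ − T_wall⁴).
A = 4πr² = 0.03664 m²; T_body⁴ − T_wall⁴ = 8.822×10⁶ − 8.318×10⁷ = -7.436×10⁷ K⁴.
|P_net| = 0.84·5.67×10⁻⁸·0.03664·7.436×10⁷.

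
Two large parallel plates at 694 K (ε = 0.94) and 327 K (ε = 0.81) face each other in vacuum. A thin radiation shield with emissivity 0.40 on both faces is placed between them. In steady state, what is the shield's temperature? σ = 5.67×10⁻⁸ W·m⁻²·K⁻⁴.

In steady state the net flux on the hot side equals that on the cold side.
σ(T₁⁴−T_s⁴)/D₁ = σ(T_s⁴−T₂⁴)/D₂, with D₁ = 1/ε₁+1/ε_s−1 = 2.564, D₂ = 1/ε_s+1/ε₂−1 = 2.735.
Solve for T_s⁴: T_s⁴ = (D₂·T₁⁴ + D₁·T₂⁴)/(D₁+D₂) = 1.253×10¹¹ K⁴.

T_s ≈ 595 K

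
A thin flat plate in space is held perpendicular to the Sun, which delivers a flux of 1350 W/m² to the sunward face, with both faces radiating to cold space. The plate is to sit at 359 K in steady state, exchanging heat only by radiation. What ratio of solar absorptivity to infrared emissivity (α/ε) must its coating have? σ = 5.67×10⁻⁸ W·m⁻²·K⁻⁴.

Balance: αS·A = εσ·2A·T⁴ ⇒ α/ε = 2σT⁴/S.
α/ε = 2·5.67×10⁻⁸·(359)⁴/1350 = 2·5.67×10⁻⁸·1.661×10¹⁰/1350.

α/ε ≈ 1.40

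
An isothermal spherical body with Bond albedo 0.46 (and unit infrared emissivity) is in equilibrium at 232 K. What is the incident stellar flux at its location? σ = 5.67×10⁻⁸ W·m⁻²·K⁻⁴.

S ≈ 1220 W/m²

(1−a)S·πr² = σ·4πr²·T⁴ ⇒ S = 4σT⁴/(1−a).
S = 4·5.67×10⁻⁸·2.897×10⁹/0.540.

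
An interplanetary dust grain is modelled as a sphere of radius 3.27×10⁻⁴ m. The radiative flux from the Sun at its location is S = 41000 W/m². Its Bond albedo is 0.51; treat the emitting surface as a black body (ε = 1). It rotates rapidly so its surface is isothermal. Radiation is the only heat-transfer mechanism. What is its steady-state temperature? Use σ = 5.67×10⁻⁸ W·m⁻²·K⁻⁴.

At equilibrium, absorbed power = emitted power.
Absorbing cross-section = πr² = 3.359×10⁻⁷ m²; emitting surface = 4πr² = 1.344×10⁻⁶ m² (ratio 4).
(1−a)S·A_cross = εσ·A_surf·T⁴  ⇒  T⁴ = (1−a)S/(4σ).
T⁴ = 0.490·41000/(4·5.67×10⁻⁸) = 8.858×10¹⁰ K⁴.
T = (8.858×10¹⁰)^(1/4).

T ≈ 546 K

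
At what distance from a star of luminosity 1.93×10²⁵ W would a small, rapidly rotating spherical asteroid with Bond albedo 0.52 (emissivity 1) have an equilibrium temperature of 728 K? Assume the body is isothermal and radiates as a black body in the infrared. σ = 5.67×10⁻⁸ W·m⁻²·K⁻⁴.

d ≈ 3.40×10⁹ m

For an isothermal black-emitting sphere, (1−a)S·πr² = σ·4πr²·T⁴ ⇒ S = 4σT⁴/(1−a).
S = 4·5.67×10⁻⁸·(728)⁴/0.480 = 1.327×10⁵ W/m².
Flux falls as S = L/(4πd²), so d = √(L/(4πS)) = √(1.93×10²⁵/(4π·1.327×10⁵)).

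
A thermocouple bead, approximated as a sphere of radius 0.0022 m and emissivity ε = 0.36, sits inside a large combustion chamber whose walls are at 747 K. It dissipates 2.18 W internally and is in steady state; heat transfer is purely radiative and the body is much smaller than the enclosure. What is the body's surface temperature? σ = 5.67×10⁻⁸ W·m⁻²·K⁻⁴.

For a small grey body in a large enclosure, net radiated power = εσA(T⁴ − T_w⁴).
Steady state: P = εσA(T⁴ − T_w⁴) with A = 4πr² = 6.082×10⁻⁵ m².
T⁴ = P/(εσA) + T_w⁴ = 2.18/(0.36·5.67×10⁻⁸·6.082×10⁻⁵) + (747)⁴
    = 1.756×10¹² + 3.114×10¹¹ = 2.067×10¹² K⁴.

T ≈ 1200 K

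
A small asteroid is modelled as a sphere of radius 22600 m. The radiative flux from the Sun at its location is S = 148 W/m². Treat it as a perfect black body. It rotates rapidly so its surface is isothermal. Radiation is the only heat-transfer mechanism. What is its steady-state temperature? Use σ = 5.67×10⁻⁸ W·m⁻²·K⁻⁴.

At equilibrium, absorbed power = emitted power.
Absorbing cross-section = πr² = 1.605×10⁹ m²; emitting surface = 4πr² = 6.418×10⁹ m² (ratio 4).
S·A_cross = εσ·A_surf·T⁴  ⇒  T⁴ = S/(4σ).
T⁴ = 1.00·148/(4·5.67×10⁻⁸) = 6.526×10⁸ K⁴.
T = (6.526×10⁸)^(1/4).

T ≈ 160 K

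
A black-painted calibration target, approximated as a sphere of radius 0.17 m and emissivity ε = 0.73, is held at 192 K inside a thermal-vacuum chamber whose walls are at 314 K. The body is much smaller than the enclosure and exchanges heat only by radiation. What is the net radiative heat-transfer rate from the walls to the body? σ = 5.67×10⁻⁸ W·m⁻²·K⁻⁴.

For a small grey body in a large enclosure: P_net = εσA(T_body⁴ − T_wall⁴).
A = 4πr² = 0.3632 m²; T_body⁴ − T_wall⁴ = 1.359×10⁹ − 9.721×10⁹ = -8.362×10⁹ K⁴.
|P_net| = 0.73·5.67×10⁻⁸·0.3632·8.362×10⁹.

P_net ≈ 126 W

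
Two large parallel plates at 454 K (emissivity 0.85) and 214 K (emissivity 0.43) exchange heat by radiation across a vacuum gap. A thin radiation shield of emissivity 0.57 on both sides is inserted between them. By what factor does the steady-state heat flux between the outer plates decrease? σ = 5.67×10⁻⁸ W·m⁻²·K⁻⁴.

Without shield: q₀ = σΔ(T⁴)/(1/ε₁+1/ε₂−1) with denominator 2.502.
With shield the two gaps are in series; the resistances add: (1/ε₁+1/ε_s−1)+(1/ε_s+1/ε₂−1) = 1.931+3.080 = 5.011.
Heat-flux ratio q₀/q = 5.011/2.502.

factor ≈ 2.00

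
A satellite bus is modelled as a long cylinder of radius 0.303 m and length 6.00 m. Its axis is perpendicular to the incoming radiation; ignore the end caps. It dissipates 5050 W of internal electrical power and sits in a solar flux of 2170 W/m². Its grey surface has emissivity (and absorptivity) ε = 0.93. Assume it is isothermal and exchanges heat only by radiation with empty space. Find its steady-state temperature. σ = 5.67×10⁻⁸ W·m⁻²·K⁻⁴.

T ≈ 379 K

At steady state, absorbed solar power + internal power = radiated power.
Absorbed: α·S·A_cross = 0.93·2170·3.636 = 7338 W (cross-section 2rL).
Total input = 7338 + 5050 = 12390 W.
Radiated: εσ·A_surf·T⁴ with A_surf = 2πrL = 11.42 m².
T⁴ = 12390/(0.93·5.67×10⁻⁸·11.42) = 2.057×10¹⁰ K⁴.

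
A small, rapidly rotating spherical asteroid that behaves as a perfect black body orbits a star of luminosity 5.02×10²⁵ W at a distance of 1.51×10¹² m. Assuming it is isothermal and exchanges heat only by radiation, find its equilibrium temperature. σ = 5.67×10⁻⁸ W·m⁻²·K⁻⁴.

T ≈ 52.7 K

First find the stellar flux at distance d: S = L/(4πd²) = 5.02×10²⁵/(4π·(1.51×10¹²)²) = 1.752 W/m².
For an isothermal sphere, absorbed (1−a)S·πr² = emitted σ·4πr²·T⁴, so T⁴ = (1−a)S/(4σ).
T⁴ = 1.00·1.752/(4·5.67×10⁻⁸) = 7.725×10⁶ K⁴.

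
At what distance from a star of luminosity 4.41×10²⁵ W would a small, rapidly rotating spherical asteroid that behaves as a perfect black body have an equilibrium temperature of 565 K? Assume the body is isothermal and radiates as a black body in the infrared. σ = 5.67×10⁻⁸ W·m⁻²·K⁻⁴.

d ≈ 1.23×10¹⁰ m

For an isothermal black-emitting sphere, (1−a)S·πr² = σ·4πr²·T⁴ ⇒ S = 4σT⁴/(1−a).
S = 4·5.67×10⁻⁸·(565)⁴/1.00 = 23110 W/m².
Flux falls as S = L/(4πd²), so d = √(L/(4πS)) = √(4.41×10²⁵/(4π·23110)).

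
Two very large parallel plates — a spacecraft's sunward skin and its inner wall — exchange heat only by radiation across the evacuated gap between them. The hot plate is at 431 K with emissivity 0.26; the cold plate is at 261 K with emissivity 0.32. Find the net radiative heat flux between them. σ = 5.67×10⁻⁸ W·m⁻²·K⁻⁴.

q ≈ 284 W/m²

For two infinite grey parallel plates, q = σ(T₁⁴ − T₂⁴)/(1/ε₁ + 1/ε₂ − 1).
T₁⁴ − T₂⁴ = 3.451×10¹⁰ − 4.640×10⁹ = 2.987×10¹⁰ K⁴.
1/ε₁ + 1/ε₂ − 1 = 3.846 + 3.125 − 1 = 5.971.
q = 5.67×10⁻⁸ × 2.987×10¹⁰ / 5.971.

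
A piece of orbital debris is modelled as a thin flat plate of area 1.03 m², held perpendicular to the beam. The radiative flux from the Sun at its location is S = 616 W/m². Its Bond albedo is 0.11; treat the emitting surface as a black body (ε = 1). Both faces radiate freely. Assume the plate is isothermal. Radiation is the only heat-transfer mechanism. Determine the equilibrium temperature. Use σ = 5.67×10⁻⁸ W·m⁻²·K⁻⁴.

T ≈ 264 K

At equilibrium, absorbed power = emitted power.
Absorbing cross-section = A = 1.030 m²; emitting surface = 2A = 2.060 m² (ratio 2).
(1−a)S·A_cross = εσ·A_surf·T⁴  ⇒  T⁴ = (1−a)S/(2σ).
T⁴ = 0.890·616/(2·5.67×10⁻⁸) = 4.835×10⁹ K⁴.
T = (4.835×10⁹)^(1/4).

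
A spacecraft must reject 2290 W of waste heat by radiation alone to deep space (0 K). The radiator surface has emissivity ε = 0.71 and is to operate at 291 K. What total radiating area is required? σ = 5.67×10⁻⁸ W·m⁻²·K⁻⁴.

P = εσA T⁴ ⇒ A = P/(εσT⁴).
T⁴ = 7.171×10⁹ K⁴.
A = 2290/(0.71 × 5.67×10⁻⁸ × 7.171×10⁹).

A ≈ 7.93 m²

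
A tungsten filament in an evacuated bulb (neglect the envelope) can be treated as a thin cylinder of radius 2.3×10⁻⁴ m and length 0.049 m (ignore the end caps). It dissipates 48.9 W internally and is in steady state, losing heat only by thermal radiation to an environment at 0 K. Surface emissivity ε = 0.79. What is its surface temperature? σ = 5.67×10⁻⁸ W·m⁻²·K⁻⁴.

T ≈ 1980 K

Steady state: internal power = radiated power, P = εσA T⁴.
Radiating area A = 2πrL = 7.081×10⁻⁵ m².
T⁴ = P/(εσA) = 48.9/(0.79·5.67×10⁻⁸·7.081×10⁻⁵) = 1.542×10¹³ K⁴.
T = (1.542×10¹³)^(1/4).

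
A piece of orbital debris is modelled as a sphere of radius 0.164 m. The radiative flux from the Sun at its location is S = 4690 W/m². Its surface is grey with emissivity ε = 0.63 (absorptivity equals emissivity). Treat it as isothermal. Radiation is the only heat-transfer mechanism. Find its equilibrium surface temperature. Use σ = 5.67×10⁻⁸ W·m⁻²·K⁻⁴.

T ≈ 379 K

At equilibrium, absorbed power = emitted power.
Absorbing cross-section = πr² = 0.08450 m²; emitting surface = 4πr² = 0.3380 m² (ratio 4).
εS·A_cross = εσ·A_surf·T⁴  ⇒  T⁴ = S/(4σ)   (ε cancels).
T⁴ = 4690/(4·5.67×10⁻⁸) = 2.068×10¹⁰ K⁴.
T = (2.068×10¹⁰)^(1/4).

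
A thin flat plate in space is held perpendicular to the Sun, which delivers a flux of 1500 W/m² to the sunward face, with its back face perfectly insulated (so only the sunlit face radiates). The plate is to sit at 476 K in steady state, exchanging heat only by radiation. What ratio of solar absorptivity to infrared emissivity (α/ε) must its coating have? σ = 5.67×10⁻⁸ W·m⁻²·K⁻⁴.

Balance: αS·A = εσ·1A·T⁴ ⇒ α/ε = σT⁴/S.
α/ε = 5.67×10⁻⁸·(476)⁴/1500 = 5.67×10⁻⁸·5.134×10¹⁰/1500.

α/ε ≈ 1.94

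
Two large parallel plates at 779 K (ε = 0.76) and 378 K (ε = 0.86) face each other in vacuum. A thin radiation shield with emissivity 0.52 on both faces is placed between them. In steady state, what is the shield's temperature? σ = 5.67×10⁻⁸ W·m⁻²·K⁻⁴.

In steady state the net flux on the hot side equals that on the cold side.
σ(T₁⁴−T_s⁴)/D₁ = σ(T_s⁴−T₂⁴)/D₂, with D₁ = 1/ε₁+1/ε_s−1 = 2.239, D₂ = 1/ε_s+1/ε₂−1 = 2.086.
Solve for T_s⁴: T_s⁴ = (D₂·T₁⁴ + D₁·T₂⁴)/(D₁+D₂) = 1.882×10¹¹ K⁴.

T_s ≈ 659 K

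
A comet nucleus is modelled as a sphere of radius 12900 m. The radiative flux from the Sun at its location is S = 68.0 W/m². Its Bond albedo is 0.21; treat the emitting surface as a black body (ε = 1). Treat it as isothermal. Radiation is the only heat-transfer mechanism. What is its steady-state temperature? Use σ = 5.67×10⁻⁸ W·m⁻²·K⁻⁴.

T ≈ 124 K

At equilibrium, absorbed power = emitted power.
Absorbing cross-section = πr² = 5.228×10⁸ m²; emitting surface = 4πr² = 2.091×10⁹ m² (ratio 4).
(1−a)S·A_cross = εσ·A_surf·T⁴  ⇒  T⁴ = (1−a)S/(4σ).
T⁴ = 0.790·68.0/(4·5.67×10⁻⁸) = 2.369×10⁸ K⁴.
T = (2.369×10⁸)^(1/4).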